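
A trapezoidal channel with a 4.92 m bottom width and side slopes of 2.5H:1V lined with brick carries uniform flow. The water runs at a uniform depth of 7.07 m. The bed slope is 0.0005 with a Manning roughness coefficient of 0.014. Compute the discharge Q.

Q = 612 m³/s

With bottom width b = 4.92 m and side slope z = 2.5: A = (b + zy)y = (4.92 + 2.5×7.07)×7.07 = 159.7 m²; P = b + 2y√(1+z²) = 4.92 + 2×7.07×2.693 = 42.99 m.
Hydraulic radius R = A/P = 159.7/42.99 = 3.716 m.
Manning's equation: Q = (1/n) A R^(2/3) S^(1/2) = (1/0.014) × 159.7 × 3.716^(2/3) × 0.0005^(1/2) = 612 m³/s.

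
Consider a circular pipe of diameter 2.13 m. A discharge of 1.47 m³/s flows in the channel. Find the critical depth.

At critical depth, Q² T / (g A³) = 1, i.e. A³/T = Q²/g = 1.47²/9.81 = 0.2203.
Try y = 0.439 m: A³/T = 0.08621 — short.
Try y = 0.653 m: A³/T = 0.4049 — over.
Try y = 0.558 m: A³/T = 0.2199 — matches.

y_c = 0.558 m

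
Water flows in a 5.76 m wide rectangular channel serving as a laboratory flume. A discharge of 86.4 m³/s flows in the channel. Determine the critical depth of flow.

y_c = 2.84 m

For a rectangular channel, critical depth y_c = (q²/g)^(1/3) where q = Q/b = 86.4/5.76 = 15 m²/s.
So y_c = (15²/9.81)^(1/3) = 2.84 m.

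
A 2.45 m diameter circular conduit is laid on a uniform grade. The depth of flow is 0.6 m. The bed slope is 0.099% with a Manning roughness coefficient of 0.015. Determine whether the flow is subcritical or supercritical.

subcritical

For a circular section of diameter D = 2.45 m at depth y = 0.6 m, the central angle is θ = 2 arccos(1 − 2y/D) = 2.071 rad. Then A = (D²/8)(θ − sin θ) = 0.8952 m² and P = Dθ/2 = 2.537 m.
Hydraulic radius R = A/P = 0.8952/2.537 = 0.3529 m.
V = (1/n) R^(2/3) √S = (1/0.015) × 0.3529^(2/3) × √0.00099 = 1.048 m/s. Hydraulic depth D_h = A/T = 0.8952/2.107 = 0.4249 m.
Froude number Fr = V/√(g·D_h) = 1.048/√(9.81×0.4249) = 0.513, which is less than 1, so the flow is subcritical.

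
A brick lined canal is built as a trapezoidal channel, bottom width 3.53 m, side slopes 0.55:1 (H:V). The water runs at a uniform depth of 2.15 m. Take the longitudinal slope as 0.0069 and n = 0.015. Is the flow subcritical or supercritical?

With bottom width b = 3.53 m and side slope z = 0.55: A = (b + zy)y = (3.53 + 0.55×2.15)×2.15 = 10.13 m²; P = b + 2y√(1+z²) = 3.53 + 2×2.15×1.141 = 8.437 m.
Hydraulic radius R = A/P = 10.13/8.437 = 1.201 m.
V = (1/n) R^(2/3) √S = (1/0.015) × 1.201^(2/3) × √0.0069 = 6.256 m/s. Hydraulic depth D_h = A/T = 10.13/5.895 = 1.719 m.
Froude number Fr = V/√(g·D_h) = 6.256/√(9.81×1.719) = 1.52, which is greater than 1, so the flow is supercritical.

supercritical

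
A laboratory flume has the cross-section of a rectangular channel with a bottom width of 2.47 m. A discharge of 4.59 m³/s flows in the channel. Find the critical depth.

y_c = 0.706 m

For a rectangular channel, critical depth y_c = (q²/g)^(1/3) where q = Q/b = 4.59/2.47 = 1.858 m²/s.
So y_c = (1.858²/9.81)^(1/3) = 0.706 m.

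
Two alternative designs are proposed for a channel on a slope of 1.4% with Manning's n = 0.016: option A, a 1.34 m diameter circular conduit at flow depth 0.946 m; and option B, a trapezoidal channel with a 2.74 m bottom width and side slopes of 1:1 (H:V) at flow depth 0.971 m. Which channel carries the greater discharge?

Channel A: For a circular section of diameter D = 1.34 m at depth y = 0.946 m, the central angle is θ = 2 arccos(1 − 2y/D) = 3.991 rad. Then A = (D²/8)(θ − sin θ) = 1.064 m² and P = Dθ/2 = 2.674 m. Hydraulic radius R = A/P = 1.064/2.674 = 0.398 m. Q_A = (1/0.016)·1.064·0.398^(2/3)·√0.014 = 4.258 m³/s.
Channel B: With bottom width b = 2.74 m and side slope z = 1: A = (b + zy)y = (2.74 + 1×0.971)×0.971 = 3.603 m²; P = b + 2y√(1+z²) = 2.74 + 2×0.971×1.414 = 5.486 m. Hydraulic radius R = A/P = 3.603/5.486 = 0.6568 m. Q_B = (1/0.016)·3.603·0.6568^(2/3)·√0.014 = 20.13 m³/s.
Q_A = 4.258 m³/s vs Q_B = 20.13 m³/s, so channel B carries more.

channel B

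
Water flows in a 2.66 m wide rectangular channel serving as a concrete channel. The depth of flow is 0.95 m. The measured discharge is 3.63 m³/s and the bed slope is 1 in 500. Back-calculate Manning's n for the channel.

Flow area A = b·y = 2.66 × 0.95 = 2.527 m². Wetted perimeter P = b + 2y = 2.66 + 2×0.95 = 4.56 m.
Hydraulic radius R = A/P = 2.527/4.56 = 0.5542 m.
Rearranging Manning's equation: n = (1/Q) A R^(2/3) S^(1/2) = (1/3.63) × 2.527 × 0.5542^(2/3) × √0.002 = 0.021.

n = 0.021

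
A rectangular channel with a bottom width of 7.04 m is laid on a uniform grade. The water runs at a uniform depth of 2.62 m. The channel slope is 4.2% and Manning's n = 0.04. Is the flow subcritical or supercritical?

Flow area A = b·y = 7.04 × 2.62 = 18.44 m². Wetted perimeter P = b + 2y = 7.04 + 2×2.62 = 12.28 m.
Hydraulic radius R = A/P = 18.44/12.28 = 1.502 m.
V = (1/n) R^(2/3) √S = (1/0.04) × 1.502^(2/3) × √0.042 = 6.72 m/s. Hydraulic depth D_h = A/T = 18.44/7.04 = 2.62 m.
Froude number Fr = V/√(g·D_h) = 6.72/√(9.81×2.62) = 1.33, which is greater than 1, so the flow is supercritical.

supercritical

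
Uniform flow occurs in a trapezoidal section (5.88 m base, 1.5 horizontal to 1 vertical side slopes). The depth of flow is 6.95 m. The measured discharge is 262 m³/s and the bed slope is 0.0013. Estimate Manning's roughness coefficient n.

With bottom width b = 5.88 m and side slope z = 1.5: A = (b + zy)y = (5.88 + 1.5×6.95)×6.95 = 113.3 m²; P = b + 2y√(1+z²) = 5.88 + 2×6.95×1.803 = 30.94 m.
Hydraulic radius R = A/P = 113.3/30.94 = 3.663 m.
Rearranging Manning's equation: n = (1/Q) A R^(2/3) S^(1/2) = (1/262) × 113.3 × 3.663^(2/3) × √0.0013 = 0.0371.

n = 0.0371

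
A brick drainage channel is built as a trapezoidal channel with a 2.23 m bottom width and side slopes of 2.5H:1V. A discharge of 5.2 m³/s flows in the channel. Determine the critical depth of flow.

At critical depth, Q² T / (g A³) = 1, i.e. A³/T = Q²/g = 5.2²/9.81 = 2.756.
Trying y = 0.462 m: A³/T = 0.8425 — short.
Trying y = 0.643 m: A³/T = 2.759 — close enough.

y_c = 0.643 m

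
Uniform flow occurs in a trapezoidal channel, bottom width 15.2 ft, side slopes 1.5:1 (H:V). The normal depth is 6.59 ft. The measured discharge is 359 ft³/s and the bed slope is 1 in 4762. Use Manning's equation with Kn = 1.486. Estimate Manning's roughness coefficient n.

With bottom width b = 15.2 ft and side slope z = 1.5: A = (b + zy)y = (15.2 + 1.5×6.59)×6.59 = 165.3 ft²; P = b + 2y√(1+z²) = 15.2 + 2×6.59×1.803 = 38.96 ft.
Hydraulic radius R = A/P = 165.3/38.96 = 4.243 ft.
Rearranging Manning's equation: n = (1.486/Q) A R^(2/3) S^(1/2) = (1.486/359) × 165.3 × 4.243^(2/3) × √0.00021 = 0.026.

n = 0.026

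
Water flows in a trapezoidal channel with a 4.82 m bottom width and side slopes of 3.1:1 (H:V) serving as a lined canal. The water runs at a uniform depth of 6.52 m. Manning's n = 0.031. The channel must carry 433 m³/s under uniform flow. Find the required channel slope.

With bottom width b = 4.82 m and side slope z = 3.1: A = (b + zy)y = (4.82 + 3.1×6.52)×6.52 = 163.2 m²; P = b + 2y√(1+z²) = 4.82 + 2×6.52×3.257 = 47.3 m.
Hydraulic radius R = A/P = 163.2/47.3 = 3.451 m.
From Manning's equation, S = [nQ / (1 A R^(2/3))]² = [0.031 × 433 / (1 × 163.2 × 3.451^(2/3))]² = 0.0013.

S = 0.0013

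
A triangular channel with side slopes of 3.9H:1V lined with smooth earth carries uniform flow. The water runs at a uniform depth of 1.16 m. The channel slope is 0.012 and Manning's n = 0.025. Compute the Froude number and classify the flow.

supercritical

For a triangular section with side slope z = 3.9: A = zy² = 3.9×1.16² = 5.248 m²; P = 2y√(1+z²) = 2×1.16×4.026 = 9.341 m.
Hydraulic radius R = A/P = 5.248/9.341 = 0.5618 m.
V = (1/n) R^(2/3) √S = (1/0.025) × 0.5618^(2/3) × √0.012 = 2.983 m/s. Hydraulic depth D_h = A/T = 5.248/9.048 = 0.58 m.
Froude number Fr = V/√(g·D_h) = 2.983/√(9.81×0.58) = 1.25, which is greater than 1, so the flow is supercritical.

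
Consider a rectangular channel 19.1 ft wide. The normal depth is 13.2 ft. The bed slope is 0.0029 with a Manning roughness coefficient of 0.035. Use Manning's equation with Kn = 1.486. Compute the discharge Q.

Q = 1810 ft³/s

Flow area A = b·y = 19.1 × 13.2 = 252.1 ft². Wetted perimeter P = b + 2y = 19.1 + 2×13.2 = 45.5 ft.
Hydraulic radius R = A/P = 252.1/45.5 = 5.541 ft.
Manning's equation: Q = (1.486/n) A R^(2/3) S^(1/2) = (1.486/0.035) × 252.1 × 5.541^(2/3) × 0.0029^(1/2) = 1810 ft³/s.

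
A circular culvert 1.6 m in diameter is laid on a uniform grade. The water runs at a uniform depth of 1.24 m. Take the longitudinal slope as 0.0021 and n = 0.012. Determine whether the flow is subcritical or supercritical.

For a circular section of diameter D = 1.6 m at depth y = 1.24 m, the central angle is θ = 2 arccos(1 − 2y/D) = 4.306 rad. Then A = (D²/8)(θ − sin θ) = 1.672 m² and P = Dθ/2 = 3.445 m.
Hydraulic radius R = A/P = 1.672/3.445 = 0.4853 m.
V = (1/n) R^(2/3) √S = (1/0.012) × 0.4853^(2/3) × √0.0021 = 2.358 m/s. Hydraulic depth D_h = A/T = 1.672/1.336 = 1.251 m.
Froude number Fr = V/√(g·D_h) = 2.358/√(9.81×1.251) = 0.673, which is less than 1, so the flow is subcritical.

subcritical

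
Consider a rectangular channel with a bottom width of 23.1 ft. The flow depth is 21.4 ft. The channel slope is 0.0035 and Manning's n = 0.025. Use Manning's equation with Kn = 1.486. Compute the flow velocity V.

Flow area A = b·y = 23.1 × 21.4 = 494.3 ft². Wetted perimeter P = b + 2y = 23.1 + 2×21.4 = 65.9 ft.
Hydraulic radius R = A/P = 494.3/65.9 = 7.501 ft.
From Manning's equation, V = (1.486/n) R^(2/3) S^(1/2) = (1.486/0.025) × 7.501^(2/3) × 0.0035^(1/2) = 13.5 ft/s.

V = 13.5 ft/s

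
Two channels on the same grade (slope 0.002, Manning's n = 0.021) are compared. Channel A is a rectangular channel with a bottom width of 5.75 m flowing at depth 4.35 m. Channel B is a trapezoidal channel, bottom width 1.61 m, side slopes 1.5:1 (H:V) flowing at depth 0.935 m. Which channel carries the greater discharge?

channel A

Channel A: Flow area A = b·y = 5.75 × 4.35 = 25.01 m². Wetted perimeter P = b + 2y = 5.75 + 2×4.35 = 14.45 m. Hydraulic radius R = A/P = 25.01/14.45 = 1.731 m. Q_A = (1/0.021)·25.01·1.731^(2/3)·√0.002 = 76.79 m³/s.
Channel B: With bottom width b = 1.61 m and side slope z = 1.5: A = (b + zy)y = (1.61 + 1.5×0.935)×0.935 = 2.817 m²; P = b + 2y√(1+z²) = 1.61 + 2×0.935×1.803 = 4.981 m. Hydraulic radius R = A/P = 2.817/4.981 = 0.5655 m. Q_B = (1/0.021)·2.817·0.5655^(2/3)·√0.002 = 4.102 m³/s.
Q_A = 76.79 m³/s vs Q_B = 4.102 m³/s, so channel A carries more.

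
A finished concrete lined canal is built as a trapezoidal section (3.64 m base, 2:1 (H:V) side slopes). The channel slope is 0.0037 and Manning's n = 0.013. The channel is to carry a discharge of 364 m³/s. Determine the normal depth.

Manning's equation rearranged: A R^(2/3) = nQ / (1·√S) = 0.013 × 364 / (√0.0037) = 77.79.
Trying y = 4.94 m: A R^(2/3) = 126.1 — over.
Trying y = 2.79 m: A R^(2/3) = 35.13 — short.
Trying y = 4 m: A R^(2/3) = 77.87 — ≈ 77.79.

y_n = 4 m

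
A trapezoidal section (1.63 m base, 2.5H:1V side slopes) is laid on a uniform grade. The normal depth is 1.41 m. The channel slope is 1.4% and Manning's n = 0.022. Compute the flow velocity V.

V = 4.59 m/s

With bottom width b = 1.63 m and side slope z = 2.5: A = (b + zy)y = (1.63 + 2.5×1.41)×1.41 = 7.269 m²; P = b + 2y√(1+z²) = 1.63 + 2×1.41×2.693 = 9.223 m.
Hydraulic radius R = A/P = 7.269/9.223 = 0.7881 m.
From Manning's equation, V = (1/n) R^(2/3) S^(1/2) = (1/0.022) × 0.7881^(2/3) × 0.014^(1/2) = 4.59 m/s.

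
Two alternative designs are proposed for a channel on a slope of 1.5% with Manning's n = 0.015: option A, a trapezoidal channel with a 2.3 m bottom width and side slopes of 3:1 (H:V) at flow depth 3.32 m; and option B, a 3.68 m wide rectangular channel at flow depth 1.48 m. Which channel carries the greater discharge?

channel A

Channel A: With bottom width b = 2.3 m and side slope z = 3: A = (b + zy)y = (2.3 + 3×3.32)×3.32 = 40.7 m²; P = b + 2y√(1+z²) = 2.3 + 2×3.32×3.162 = 23.3 m. Hydraulic radius R = A/P = 40.7/23.3 = 1.747 m. Q_A = (1/0.015)·40.7·1.747^(2/3)·√0.015 = 482.1 m³/s.
Channel B: Flow area A = b·y = 3.68 × 1.48 = 5.446 m². Wetted perimeter P = b + 2y = 3.68 + 2×1.48 = 6.64 m. Hydraulic radius R = A/P = 5.446/6.64 = 0.8202 m. Q_B = (1/0.015)·5.446·0.8202^(2/3)·√0.015 = 38.97 m³/s.
Q_A = 482.1 m³/s vs Q_B = 38.97 m³/s, so channel A carries more.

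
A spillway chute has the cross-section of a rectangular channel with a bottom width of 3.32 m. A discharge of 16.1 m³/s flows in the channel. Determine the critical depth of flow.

For a rectangular channel, critical depth y_c = (q²/g)^(1/3) where q = Q/b = 16.1/3.32 = 4.849 m²/s.
So y_c = (4.849²/9.81)^(1/3) = 1.34 m.

y_c = 1.34 m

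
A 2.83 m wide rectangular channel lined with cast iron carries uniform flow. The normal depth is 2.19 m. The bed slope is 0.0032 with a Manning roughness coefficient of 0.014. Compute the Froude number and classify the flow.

subcritical

Flow area A = b·y = 2.83 × 2.19 = 6.198 m². Wetted perimeter P = b + 2y = 2.83 + 2×2.19 = 7.21 m.
Hydraulic radius R = A/P = 6.198/7.21 = 0.8596 m.
V = (1/n) R^(2/3) √S = (1/0.014) × 0.8596^(2/3) × √0.0032 = 3.653 m/s. Hydraulic depth D_h = A/T = 6.198/2.83 = 2.19 m.
Froude number Fr = V/√(g·D_h) = 3.653/√(9.81×2.19) = 0.788, which is less than 1, so the flow is subcritical.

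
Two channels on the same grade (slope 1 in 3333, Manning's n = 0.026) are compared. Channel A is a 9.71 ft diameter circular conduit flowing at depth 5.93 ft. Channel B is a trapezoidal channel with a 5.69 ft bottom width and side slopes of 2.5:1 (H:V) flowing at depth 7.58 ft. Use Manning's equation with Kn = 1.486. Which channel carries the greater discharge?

channel B

Channel A: For a circular section of diameter D = 9.71 ft at depth y = 5.93 ft, the central angle is θ = 2 arccos(1 − 2y/D) = 3.588 rad. Then A = (D²/8)(θ − sin θ) = 47.38 ft² and P = Dθ/2 = 17.42 ft. Hydraulic radius R = A/P = 47.38/17.42 = 2.72 ft. Q_A = (1.486/0.026)·47.38·2.72^(2/3)·√0.0003 = 91.39 ft³/s.
Channel B: With bottom width b = 5.69 ft and side slope z = 2.5: A = (b + zy)y = (5.69 + 2.5×7.58)×7.58 = 186.8 ft²; P = b + 2y√(1+z²) = 5.69 + 2×7.58×2.693 = 46.51 ft. Hydraulic radius R = A/P = 186.8/46.51 = 4.016 ft. Q_B = (1.486/0.026)·186.8·4.016^(2/3)·√0.0003 = 467.1 ft³/s.
Q_A = 91.39 ft³/s vs Q_B = 467.1 ft³/s, so channel B carries more.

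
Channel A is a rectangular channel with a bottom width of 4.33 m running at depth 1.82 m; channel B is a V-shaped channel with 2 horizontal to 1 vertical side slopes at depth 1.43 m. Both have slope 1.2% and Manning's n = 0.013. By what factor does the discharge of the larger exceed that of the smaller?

Channel A: Flow area A = b·y = 4.33 × 1.82 = 7.881 m². Wetted perimeter P = b + 2y = 4.33 + 2×1.82 = 7.97 m. Hydraulic radius R = A/P = 7.881/7.97 = 0.9888 m. Q_A = (1/0.013)·7.881·0.9888^(2/3)·√0.012 = 65.91 m³/s.
Channel B: For a triangular section with side slope z = 2: A = zy² = 2×1.43² = 4.09 m²; P = 2y√(1+z²) = 2×1.43×2.236 = 6.395 m. Hydraulic radius R = A/P = 4.09/6.395 = 0.6395 m. Q_B = (1/0.013)·4.09·0.6395^(2/3)·√0.012 = 25.58 m³/s.
The larger discharge is 65.91 m³/s and the smaller is 25.58 m³/s; the ratio is 2.58.

2.58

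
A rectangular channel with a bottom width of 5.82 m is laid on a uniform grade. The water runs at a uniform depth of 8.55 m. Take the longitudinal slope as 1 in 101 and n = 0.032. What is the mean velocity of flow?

Flow area A = b·y = 5.82 × 8.55 = 49.76 m². Wetted perimeter P = b + 2y = 5.82 + 2×8.55 = 22.92 m.
Hydraulic radius R = A/P = 49.76/22.92 = 2.171 m.
From Manning's equation, V = (1/n) R^(2/3) S^(1/2) = (1/0.032) × 2.171^(2/3) × 0.009901^(1/2) = 5.21 m/s.

V = 5.21 m/s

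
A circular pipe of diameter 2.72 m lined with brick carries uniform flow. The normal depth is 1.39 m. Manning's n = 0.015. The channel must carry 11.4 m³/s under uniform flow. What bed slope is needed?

S = 0.00538

For a circular section of diameter D = 2.72 m at depth y = 1.39 m, the central angle is θ = 2 arccos(1 − 2y/D) = 3.186 rad. Then A = (D²/8)(θ − sin θ) = 2.987 m² and P = Dθ/2 = 4.333 m.
Hydraulic radius R = A/P = 2.987/4.333 = 0.6894 m.
From Manning's equation, S = [nQ / (1 A R^(2/3))]² = [0.015 × 11.4 / (1 × 2.987 × 0.6894^(2/3))]² = 0.00538.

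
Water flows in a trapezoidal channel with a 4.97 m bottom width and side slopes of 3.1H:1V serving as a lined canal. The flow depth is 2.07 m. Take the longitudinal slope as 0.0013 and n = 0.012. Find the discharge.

With bottom width b = 4.97 m and side slope z = 3.1: A = (b + zy)y = (4.97 + 3.1×2.07)×2.07 = 23.57 m²; P = b + 2y√(1+z²) = 4.97 + 2×2.07×3.257 = 18.46 m.
Hydraulic radius R = A/P = 23.57/18.46 = 1.277 m.
Manning's equation: Q = (1/n) A R^(2/3) S^(1/2) = (1/0.012) × 23.57 × 1.277^(2/3) × 0.0013^(1/2) = 83.4 m³/s.

Q = 83.4 m³/s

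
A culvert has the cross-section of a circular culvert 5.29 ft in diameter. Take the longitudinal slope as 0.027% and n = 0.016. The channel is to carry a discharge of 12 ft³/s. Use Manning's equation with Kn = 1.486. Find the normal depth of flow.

y_n = 1.98 ft

Manning's equation rearranged: A R^(2/3) = nQ / (1.486·√S) = 0.016 × 12 / (1.486 × √0.00027) = 7.863.
Trying y = 1.52 ft: A R^(2/3) = 4.769 — short.
Trying y = 2.29 ft: A R^(2/3) = 10.3 — over.
Trying y = 1.98 ft: A R^(2/3) = 7.895 — matches.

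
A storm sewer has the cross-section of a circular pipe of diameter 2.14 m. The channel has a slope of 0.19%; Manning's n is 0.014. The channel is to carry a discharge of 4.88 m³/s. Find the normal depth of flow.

Manning's equation rearranged: A R^(2/3) = nQ / (1·√S) = 0.014 × 4.88 / (√0.0019) = 1.567.
Try y = 1.12 m: A R^(2/3) = 1.28 — short.
Try y = 1.37 m: A R^(2/3) = 1.754 — over.
Try y = 1.27 m: A R^(2/3) = 1.566 — close enough.

y_n = 1.27 m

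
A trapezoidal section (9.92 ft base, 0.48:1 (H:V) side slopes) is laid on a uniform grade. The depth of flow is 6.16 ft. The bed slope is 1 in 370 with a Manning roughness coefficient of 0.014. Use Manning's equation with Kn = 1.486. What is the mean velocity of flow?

With bottom width b = 9.92 ft and side slope z = 0.48: A = (b + zy)y = (9.92 + 0.48×6.16)×6.16 = 79.32 ft²; P = b + 2y√(1+z²) = 9.92 + 2×6.16×1.109 = 23.59 ft.
Hydraulic radius R = A/P = 79.32/23.59 = 3.363 ft.
From Manning's equation, V = (1.486/n) R^(2/3) S^(1/2) = (1.486/0.014) × 3.363^(2/3) × 0.002703^(1/2) = 12.4 ft/s.

V = 12.4 ft/s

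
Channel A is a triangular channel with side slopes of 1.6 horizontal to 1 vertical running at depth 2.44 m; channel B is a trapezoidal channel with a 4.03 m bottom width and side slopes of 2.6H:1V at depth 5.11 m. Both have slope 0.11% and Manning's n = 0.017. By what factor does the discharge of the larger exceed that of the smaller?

17.7

Channel A: For a triangular section with side slope z = 1.6: A = zy² = 1.6×2.44² = 9.526 m²; P = 2y√(1+z²) = 2×2.44×1.887 = 9.208 m. Hydraulic radius R = A/P = 9.526/9.208 = 1.035 m. Q_A = (1/0.017)·9.526·1.035^(2/3)·√0.0011 = 19.01 m³/s.
Channel B: With bottom width b = 4.03 m and side slope z = 2.6: A = (b + zy)y = (4.03 + 2.6×5.11)×5.11 = 88.48 m²; P = b + 2y√(1+z²) = 4.03 + 2×5.11×2.786 = 32.5 m. Hydraulic radius R = A/P = 88.48/32.5 = 2.723 m. Q_B = (1/0.017)·88.48·2.723^(2/3)·√0.0011 = 336.6 m³/s.
The larger discharge is 336.6 m³/s and the smaller is 19.01 m³/s; the ratio is 17.7.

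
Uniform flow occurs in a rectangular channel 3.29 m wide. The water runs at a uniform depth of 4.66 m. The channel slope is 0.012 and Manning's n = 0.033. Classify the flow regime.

subcritical

Flow area A = b·y = 3.29 × 4.66 = 15.33 m². Wetted perimeter P = b + 2y = 3.29 + 2×4.66 = 12.61 m.
Hydraulic radius R = A/P = 15.33/12.61 = 1.216 m.
V = (1/n) R^(2/3) √S = (1/0.033) × 1.216^(2/3) × √0.012 = 3.781 m/s. Hydraulic depth D_h = A/T = 15.33/3.29 = 4.66 m.
Froude number Fr = V/√(g·D_h) = 3.781/√(9.81×4.66) = 0.559, which is less than 1, so the flow is subcritical.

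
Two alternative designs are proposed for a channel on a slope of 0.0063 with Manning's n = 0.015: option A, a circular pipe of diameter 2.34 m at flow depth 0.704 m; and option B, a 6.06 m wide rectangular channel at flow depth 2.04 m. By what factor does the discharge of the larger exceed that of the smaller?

23.8

Channel A: For a circular section of diameter D = 2.34 m at depth y = 0.704 m, the central angle is θ = 2 arccos(1 − 2y/D) = 2.322 rad. Then A = (D²/8)(θ − sin θ) = 1.089 m² and P = Dθ/2 = 2.717 m. Hydraulic radius R = A/P = 1.089/2.717 = 0.4009 m. Q_A = (1/0.015)·1.089·0.4009^(2/3)·√0.0063 = 3.134 m³/s.
Channel B: Flow area A = b·y = 6.06 × 2.04 = 12.36 m². Wetted perimeter P = b + 2y = 6.06 + 2×2.04 = 10.14 m. Hydraulic radius R = A/P = 12.36/10.14 = 1.219 m. Q_B = (1/0.015)·12.36·1.219^(2/3)·√0.0063 = 74.65 m³/s.
The larger discharge is 74.65 m³/s and the smaller is 3.134 m³/s; the ratio is 23.8.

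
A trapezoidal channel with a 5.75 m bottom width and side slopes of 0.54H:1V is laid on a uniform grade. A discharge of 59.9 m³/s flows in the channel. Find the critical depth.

At critical depth, Q² T / (g A³) = 1, i.e. A³/T = Q²/g = 59.9²/9.81 = 365.8.
Try y = 1.57 m: A³/T = 149.3 — short.
Try y = 2.61 m: A³/T = 761.4 — over.
Try y = 2.08 m: A³/T = 365.4 — close enough.

y_c = 2.08 m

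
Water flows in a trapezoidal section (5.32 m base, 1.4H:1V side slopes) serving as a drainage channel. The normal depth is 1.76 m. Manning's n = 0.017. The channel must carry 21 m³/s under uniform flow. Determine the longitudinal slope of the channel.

With bottom width b = 5.32 m and side slope z = 1.4: A = (b + zy)y = (5.32 + 1.4×1.76)×1.76 = 13.7 m²; P = b + 2y√(1+z²) = 5.32 + 2×1.76×1.72 = 11.38 m.
Hydraulic radius R = A/P = 13.7/11.38 = 1.204 m.
From Manning's equation, S = [nQ / (1 A R^(2/3))]² = [0.017 × 21 / (1 × 13.7 × 1.204^(2/3))]² = 0.00053.

S = 0.00053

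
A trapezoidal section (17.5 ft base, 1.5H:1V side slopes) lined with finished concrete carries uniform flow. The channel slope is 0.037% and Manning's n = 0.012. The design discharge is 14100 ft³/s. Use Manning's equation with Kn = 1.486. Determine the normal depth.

Manning's equation rearranged: A R^(2/3) = nQ / (1.486·√S) = 0.012 × 14100 / (1.486 × √0.00037) = 5919.
Trying y = 28.4 ft: A R^(2/3) = 10030 — high.
Trying y = 22.5 ft: A R^(2/3) = 5940 — ≈ 5919.

y_n = 22.5 ft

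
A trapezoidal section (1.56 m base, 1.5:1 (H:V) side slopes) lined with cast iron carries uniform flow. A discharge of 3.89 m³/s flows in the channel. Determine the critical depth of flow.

At critical depth, Q² T / (g A³) = 1, i.e. A³/T = Q²/g = 3.89²/9.81 = 1.543.
Trying y = 0.826 m: A³/T = 3.06 — high.
Trying y = 0.685 m: A³/T = 1.54 — close enough.

y_c = 0.685 m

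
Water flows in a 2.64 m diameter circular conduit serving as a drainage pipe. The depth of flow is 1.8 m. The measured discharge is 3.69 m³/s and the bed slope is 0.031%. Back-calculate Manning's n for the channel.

n = 0.016

For a circular section of diameter D = 2.64 m at depth y = 1.8 m, the central angle is θ = 2 arccos(1 − 2y/D) = 3.886 rad. Then A = (D²/8)(θ − sin θ) = 3.976 m² and P = Dθ/2 = 5.129 m.
Hydraulic radius R = A/P = 3.976/5.129 = 0.7751 m.
Rearranging Manning's equation: n = (1/Q) A R^(2/3) S^(1/2) = (1/3.69) × 3.976 × 0.7751^(2/3) × √0.00031 = 0.016.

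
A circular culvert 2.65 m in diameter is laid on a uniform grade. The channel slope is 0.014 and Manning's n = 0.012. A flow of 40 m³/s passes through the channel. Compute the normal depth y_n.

y_n = 2.1 m

Manning's equation rearranged: A R^(2/3) = nQ / (1·√S) = 0.012 × 40 / (√0.014) = 4.057.
At y = 2.46 m: A R^(2/3) = 4.506 — too large.
At y = 2.1 m: A R^(2/3) = 4.059 — ≈ 4.057.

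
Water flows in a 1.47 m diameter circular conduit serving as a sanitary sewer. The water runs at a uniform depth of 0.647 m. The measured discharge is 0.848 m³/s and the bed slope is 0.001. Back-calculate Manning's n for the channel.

For a circular section of diameter D = 1.47 m at depth y = 0.647 m, the central angle is θ = 2 arccos(1 − 2y/D) = 2.902 rad. Then A = (D²/8)(θ − sin θ) = 0.7195 m² and P = Dθ/2 = 2.133 m.
Hydraulic radius R = A/P = 0.7195/2.133 = 0.3374 m.
Rearranging Manning's equation: n = (1/Q) A R^(2/3) S^(1/2) = (1/0.848) × 0.7195 × 0.3374^(2/3) × √0.001 = 0.013.

n = 0.013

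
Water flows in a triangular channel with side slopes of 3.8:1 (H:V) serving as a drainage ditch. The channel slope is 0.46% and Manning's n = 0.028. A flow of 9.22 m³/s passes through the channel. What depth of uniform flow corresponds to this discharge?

y_n = 1.2 m

Manning's equation rearranged: A R^(2/3) = nQ / (1·√S) = 0.028 × 9.22 / (√0.0046) = 3.806.
Try y = 1.53 m: A R^(2/3) = 7.276 — high.
Try y = 1.2 m: A R^(2/3) = 3.807 — close enough.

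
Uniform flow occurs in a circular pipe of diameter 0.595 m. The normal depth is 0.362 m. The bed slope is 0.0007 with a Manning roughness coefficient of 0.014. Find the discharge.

Q = 0.101 m³/s

For a circular section of diameter D = 0.595 m at depth y = 0.362 m, the central angle is θ = 2 arccos(1 − 2y/D) = 3.579 rad. Then A = (D²/8)(θ − sin θ) = 0.1771 m² and P = Dθ/2 = 1.065 m.
Hydraulic radius R = A/P = 0.1771/1.065 = 0.1663 m.
Manning's equation: Q = (1/n) A R^(2/3) S^(1/2) = (1/0.014) × 0.1771 × 0.1663^(2/3) × 0.0007^(1/2) = 0.101 m³/s.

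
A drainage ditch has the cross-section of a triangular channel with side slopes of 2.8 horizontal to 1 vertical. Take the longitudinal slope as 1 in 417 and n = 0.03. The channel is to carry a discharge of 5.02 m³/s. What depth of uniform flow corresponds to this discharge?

y_n = 1.25 m

Manning's equation rearranged: A R^(2/3) = nQ / (1·√S) = 0.03 × 5.02 / (√0.002398) = 3.075.
At y = 0.969 m: A R^(2/3) = 1.558 — too small.
At y = 1.57 m: A R^(2/3) = 5.643 — too large.
At y = 1.25 m: A R^(2/3) = 3.073 — close enough.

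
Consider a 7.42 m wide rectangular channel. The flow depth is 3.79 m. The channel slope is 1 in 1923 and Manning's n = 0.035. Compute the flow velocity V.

Flow area A = b·y = 7.42 × 3.79 = 28.12 m². Wetted perimeter P = b + 2y = 7.42 + 2×3.79 = 15 m.
Hydraulic radius R = A/P = 28.12/15 = 1.875 m.
From Manning's equation, V = (1/n) R^(2/3) S^(1/2) = (1/0.035) × 1.875^(2/3) × 0.00052^(1/2) = 0.991 m/s.

V = 0.991 m/s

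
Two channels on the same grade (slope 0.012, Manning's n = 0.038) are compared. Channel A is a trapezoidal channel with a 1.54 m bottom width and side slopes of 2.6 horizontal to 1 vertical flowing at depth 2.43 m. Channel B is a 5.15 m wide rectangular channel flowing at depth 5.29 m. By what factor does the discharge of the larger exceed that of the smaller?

1.76

Channel A: With bottom width b = 1.54 m and side slope z = 2.6: A = (b + zy)y = (1.54 + 2.6×2.43)×2.43 = 19.09 m²; P = b + 2y√(1+z²) = 1.54 + 2×2.43×2.786 = 15.08 m. Hydraulic radius R = A/P = 19.09/15.08 = 1.266 m. Q_A = (1/0.038)·19.09·1.266^(2/3)·√0.012 = 64.43 m³/s.
Channel B: Flow area A = b·y = 5.15 × 5.29 = 27.24 m². Wetted perimeter P = b + 2y = 5.15 + 2×5.29 = 15.73 m. Hydraulic radius R = A/P = 27.24/15.73 = 1.732 m. Q_B = (1/0.038)·27.24·1.732^(2/3)·√0.012 = 113.3 m³/s.
The larger discharge is 113.3 m³/s and the smaller is 64.43 m³/s; the ratio is 1.76.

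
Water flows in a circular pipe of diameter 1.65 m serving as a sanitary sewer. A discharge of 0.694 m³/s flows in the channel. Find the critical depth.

y_c = 0.408 m

At critical depth, Q² T / (g A³) = 1, i.e. A³/T = Q²/g = 0.694²/9.81 = 0.0491.
Try y = 0.482 m: A³/T = 0.09366 — too large.
Try y = 0.367 m: A³/T = 0.0324 — too small.
Try y = 0.408 m: A³/T = 0.04898 — close enough.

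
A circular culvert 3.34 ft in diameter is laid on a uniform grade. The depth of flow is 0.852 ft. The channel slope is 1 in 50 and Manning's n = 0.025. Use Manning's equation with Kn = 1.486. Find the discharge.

Q = 9.31 ft³/s

For a circular section of diameter D = 3.34 ft at depth y = 0.852 ft, the central angle is θ = 2 arccos(1 − 2y/D) = 2.118 rad. Then A = (D²/8)(θ − sin θ) = 1.762 ft² and P = Dθ/2 = 3.537 ft.
Hydraulic radius R = A/P = 1.762/3.537 = 0.4983 ft.
Manning's equation: Q = (1.486/n) A R^(2/3) S^(1/2) = (1.486/0.025) × 1.762 × 0.4983^(2/3) × 0.02^(1/2) = 9.31 ft³/s.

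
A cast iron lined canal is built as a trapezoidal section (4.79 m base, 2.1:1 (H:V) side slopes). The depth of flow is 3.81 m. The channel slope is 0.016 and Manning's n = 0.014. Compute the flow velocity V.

With bottom width b = 4.79 m and side slope z = 2.1: A = (b + zy)y = (4.79 + 2.1×3.81)×3.81 = 48.73 m²; P = b + 2y√(1+z²) = 4.79 + 2×3.81×2.326 = 22.51 m.
Hydraulic radius R = A/P = 48.73/22.51 = 2.165 m.
From Manning's equation, V = (1/n) R^(2/3) S^(1/2) = (1/0.014) × 2.165^(2/3) × 0.016^(1/2) = 15.1 m/s.

V = 15.1 m/s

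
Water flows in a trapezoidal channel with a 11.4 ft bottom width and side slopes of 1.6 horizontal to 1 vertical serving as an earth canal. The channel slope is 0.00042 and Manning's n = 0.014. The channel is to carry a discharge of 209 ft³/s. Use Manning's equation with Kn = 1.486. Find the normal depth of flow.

y_n = 3.3 ft

Manning's equation rearranged: A R^(2/3) = nQ / (1.486·√S) = 0.014 × 209 / (1.486 × √0.00042) = 96.08.
Try y = 4.15 ft: A R^(2/3) = 147.5 — too large.
Try y = 2.87 ft: A R^(2/3) = 74.42 — too small.
Try y = 3.3 ft: A R^(2/3) = 96.12 — matches.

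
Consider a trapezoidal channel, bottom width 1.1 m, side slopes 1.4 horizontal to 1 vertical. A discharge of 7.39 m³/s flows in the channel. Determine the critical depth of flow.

y_c = 1.09 m

At critical depth, Q² T / (g A³) = 1, i.e. A³/T = Q²/g = 7.39²/9.81 = 5.567.
At y = 0.768 m: A³/T = 1.434 — low.
At y = 1.34 m: A³/T = 13.07 — high.
At y = 1.09 m: A³/T = 5.648 — ≈ 5.567.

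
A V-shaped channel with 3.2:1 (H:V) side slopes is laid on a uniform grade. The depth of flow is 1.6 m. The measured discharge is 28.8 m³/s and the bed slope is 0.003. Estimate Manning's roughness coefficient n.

For a triangular section with side slope z = 3.2: A = zy² = 3.2×1.6² = 8.192 m²; P = 2y√(1+z²) = 2×1.6×3.353 = 10.73 m.
Hydraulic radius R = A/P = 8.192/10.73 = 0.7636 m.
Rearranging Manning's equation: n = (1/Q) A R^(2/3) S^(1/2) = (1/28.8) × 8.192 × 0.7636^(2/3) × √0.003 = 0.013.

n = 0.013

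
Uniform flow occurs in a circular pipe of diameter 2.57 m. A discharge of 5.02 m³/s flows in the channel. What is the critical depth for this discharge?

y_c = 0.997 m

At critical depth, Q² T / (g A³) = 1, i.e. A³/T = Q²/g = 5.02²/9.81 = 2.569.
Trying y = 1.22 m: A³/T = 5.568 — high.
Trying y = 0.788 m: A³/T = 1.036 — low.
Trying y = 0.997 m: A³/T = 2.568 — matches.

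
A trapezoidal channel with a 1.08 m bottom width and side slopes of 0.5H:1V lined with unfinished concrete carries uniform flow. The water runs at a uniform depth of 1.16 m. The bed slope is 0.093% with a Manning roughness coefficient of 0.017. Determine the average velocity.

V = 1.17 m/s

With bottom width b = 1.08 m and side slope z = 0.5: A = (b + zy)y = (1.08 + 0.5×1.16)×1.16 = 1.926 m²; P = b + 2y√(1+z²) = 1.08 + 2×1.16×1.118 = 3.674 m.
Hydraulic radius R = A/P = 1.926/3.674 = 0.5241 m.
From Manning's equation, V = (1/n) R^(2/3) S^(1/2) = (1/0.017) × 0.5241^(2/3) × 0.00093^(1/2) = 1.17 m/s.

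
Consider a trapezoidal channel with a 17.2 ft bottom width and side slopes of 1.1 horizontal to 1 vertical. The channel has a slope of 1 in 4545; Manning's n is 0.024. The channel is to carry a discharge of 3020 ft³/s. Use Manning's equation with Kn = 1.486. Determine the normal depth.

Manning's equation rearranged: A R^(2/3) = nQ / (1.486·√S) = 0.024 × 3020 / (1.486 × √0.00022) = 3288.
At y = 24 ft: A R^(2/3) = 5429 — over.
At y = 15.2 ft: A R^(2/3) = 2107 — short.
At y = 18.9 ft: A R^(2/3) = 3284 — matches.

y_n = 18.9 ft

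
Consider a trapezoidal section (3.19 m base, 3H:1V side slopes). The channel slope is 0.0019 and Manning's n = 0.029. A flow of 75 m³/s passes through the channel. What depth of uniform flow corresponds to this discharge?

Manning's equation rearranged: A R^(2/3) = nQ / (1·√S) = 0.029 × 75 / (√0.0019) = 49.9.
Trying y = 2.48 m: A R^(2/3) = 32.94 — short.
Trying y = 3.5 m: A R^(2/3) = 73.3 — over.
Trying y = 2.97 m: A R^(2/3) = 49.88 — ≈ 49.9.

y_n = 2.97 m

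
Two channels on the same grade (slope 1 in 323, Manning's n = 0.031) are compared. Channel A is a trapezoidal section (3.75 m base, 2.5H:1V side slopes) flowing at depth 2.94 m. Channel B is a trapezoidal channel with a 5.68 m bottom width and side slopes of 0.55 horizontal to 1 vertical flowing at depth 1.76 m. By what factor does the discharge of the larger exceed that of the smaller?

3.46

Channel A: With bottom width b = 3.75 m and side slope z = 2.5: A = (b + zy)y = (3.75 + 2.5×2.94)×2.94 = 32.63 m²; P = b + 2y√(1+z²) = 3.75 + 2×2.94×2.693 = 19.58 m. Hydraulic radius R = A/P = 32.63/19.58 = 1.666 m. Q_A = (1/0.031)·32.63·1.666^(2/3)·√0.003096 = 82.33 m³/s.
Channel B: With bottom width b = 5.68 m and side slope z = 0.55: A = (b + zy)y = (5.68 + 0.55×1.76)×1.76 = 11.7 m²; P = b + 2y√(1+z²) = 5.68 + 2×1.76×1.141 = 9.697 m. Hydraulic radius R = A/P = 11.7/9.697 = 1.207 m. Q_B = (1/0.031)·11.7·1.207^(2/3)·√0.003096 = 23.8 m³/s.
The larger discharge is 82.33 m³/s and the smaller is 23.8 m³/s; the ratio is 3.46.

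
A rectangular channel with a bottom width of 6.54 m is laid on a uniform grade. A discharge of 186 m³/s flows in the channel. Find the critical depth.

y_c = 4.35 m

For a rectangular channel, critical depth y_c = (q²/g)^(1/3) where q = Q/b = 186/6.54 = 28.44 m²/s.
So y_c = (28.44²/9.81)^(1/3) = 4.35 m.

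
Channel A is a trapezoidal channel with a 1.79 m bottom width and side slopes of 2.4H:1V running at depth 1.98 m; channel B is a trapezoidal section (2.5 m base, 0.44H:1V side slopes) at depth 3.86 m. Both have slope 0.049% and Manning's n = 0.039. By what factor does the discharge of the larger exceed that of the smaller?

1.55

Channel A: With bottom width b = 1.79 m and side slope z = 2.4: A = (b + zy)y = (1.79 + 2.4×1.98)×1.98 = 12.95 m²; P = b + 2y√(1+z²) = 1.79 + 2×1.98×2.6 = 12.09 m. Hydraulic radius R = A/P = 12.95/12.09 = 1.072 m. Q_A = (1/0.039)·12.95·1.072^(2/3)·√0.00049 = 7.7 m³/s.
Channel B: With bottom width b = 2.5 m and side slope z = 0.44: A = (b + zy)y = (2.5 + 0.44×3.86)×3.86 = 16.21 m²; P = b + 2y√(1+z²) = 2.5 + 2×3.86×1.093 = 10.93 m. Hydraulic radius R = A/P = 16.21/10.93 = 1.482 m. Q_B = (1/0.039)·16.21·1.482^(2/3)·√0.00049 = 11.96 m³/s.
The larger discharge is 11.96 m³/s and the smaller is 7.7 m³/s; the ratio is 1.55.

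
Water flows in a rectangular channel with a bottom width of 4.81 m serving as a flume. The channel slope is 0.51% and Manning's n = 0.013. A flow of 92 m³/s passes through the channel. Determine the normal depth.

y_n = 2.9 m

Manning's equation rearranged: A R^(2/3) = nQ / (1·√S) = 0.013 × 92 / (√0.0051) = 16.75.
Try y = 2.36 m: A R^(2/3) = 12.76 — low.
Try y = 3.4 m: A R^(2/3) = 20.55 — high.
Try y = 2.9 m: A R^(2/3) = 16.74 — ≈ 16.75.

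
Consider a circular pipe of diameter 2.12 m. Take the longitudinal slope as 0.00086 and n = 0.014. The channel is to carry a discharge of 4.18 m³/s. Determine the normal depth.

y_n = 1.52 m

Manning's equation rearranged: A R^(2/3) = nQ / (1·√S) = 0.014 × 4.18 / (√0.00086) = 1.996.
Try y = 1.66 m: A R^(2/3) = 2.211 — over.
Try y = 1.34 m: A R^(2/3) = 1.679 — short.
Try y = 1.52 m: A R^(2/3) = 1.996 — close enough.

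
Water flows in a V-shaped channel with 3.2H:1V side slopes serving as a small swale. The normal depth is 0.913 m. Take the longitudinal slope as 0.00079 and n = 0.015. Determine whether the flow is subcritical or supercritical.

subcritical

For a triangular section with side slope z = 3.2: A = zy² = 3.2×0.913² = 2.667 m²; P = 2y√(1+z²) = 2×0.913×3.353 = 6.122 m.
Hydraulic radius R = A/P = 2.667/6.122 = 0.4357 m.
V = (1/n) R^(2/3) √S = (1/0.015) × 0.4357^(2/3) × √0.00079 = 1.077 m/s. Hydraulic depth D_h = A/T = 2.667/5.843 = 0.4565 m.
Froude number Fr = V/√(g·D_h) = 1.077/√(9.81×0.4565) = 0.509, which is less than 1, so the flow is subcritical.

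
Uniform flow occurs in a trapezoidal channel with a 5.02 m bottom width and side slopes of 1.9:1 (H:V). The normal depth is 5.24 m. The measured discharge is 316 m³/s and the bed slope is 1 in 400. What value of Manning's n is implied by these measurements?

With bottom width b = 5.02 m and side slope z = 1.9: A = (b + zy)y = (5.02 + 1.9×5.24)×5.24 = 78.47 m²; P = b + 2y√(1+z²) = 5.02 + 2×5.24×2.147 = 27.52 m.
Hydraulic radius R = A/P = 78.47/27.52 = 2.851 m.
Rearranging Manning's equation: n = (1/Q) A R^(2/3) S^(1/2) = (1/316) × 78.47 × 2.851^(2/3) × √0.0025 = 0.025.

n = 0.025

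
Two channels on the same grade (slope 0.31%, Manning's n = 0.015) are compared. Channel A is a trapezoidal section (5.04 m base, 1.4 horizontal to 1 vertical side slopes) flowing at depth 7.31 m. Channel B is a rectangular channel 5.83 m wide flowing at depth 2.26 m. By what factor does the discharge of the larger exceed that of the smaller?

17.3

Channel A: With bottom width b = 5.04 m and side slope z = 1.4: A = (b + zy)y = (5.04 + 1.4×7.31)×7.31 = 111.7 m²; P = b + 2y√(1+z²) = 5.04 + 2×7.31×1.72 = 30.19 m. Hydraulic radius R = A/P = 111.7/30.19 = 3.698 m. Q_A = (1/0.015)·111.7·3.698^(2/3)·√0.0031 = 991.1 m³/s.
Channel B: Flow area A = b·y = 5.83 × 2.26 = 13.18 m². Wetted perimeter P = b + 2y = 5.83 + 2×2.26 = 10.35 m. Hydraulic radius R = A/P = 13.18/10.35 = 1.273 m. Q_B = (1/0.015)·13.18·1.273^(2/3)·√0.0031 = 57.45 m³/s.
The larger discharge is 991.1 m³/s and the smaller is 57.45 m³/s; the ratio is 17.3.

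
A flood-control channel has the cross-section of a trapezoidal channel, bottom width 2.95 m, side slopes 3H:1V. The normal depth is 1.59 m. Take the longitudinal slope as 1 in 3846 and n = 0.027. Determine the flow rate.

With bottom width b = 2.95 m and side slope z = 3: A = (b + zy)y = (2.95 + 3×1.59)×1.59 = 12.27 m²; P = b + 2y√(1+z²) = 2.95 + 2×1.59×3.162 = 13.01 m.
Hydraulic radius R = A/P = 12.27/13.01 = 0.9438 m.
Manning's equation: Q = (1/n) A R^(2/3) S^(1/2) = (1/0.027) × 12.27 × 0.9438^(2/3) × 0.00026^(1/2) = 7.05 m³/s.

Q = 7.05 m³/s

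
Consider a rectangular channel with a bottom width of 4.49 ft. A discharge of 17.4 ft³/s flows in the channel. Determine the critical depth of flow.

For a rectangular channel, critical depth y_c = (q²/g)^(1/3) where q = Q/b = 17.4/4.49 = 3.875 ft²/s.
So y_c = (3.875²/32.2)^(1/3) = 0.776 ft.

y_c = 0.776 ft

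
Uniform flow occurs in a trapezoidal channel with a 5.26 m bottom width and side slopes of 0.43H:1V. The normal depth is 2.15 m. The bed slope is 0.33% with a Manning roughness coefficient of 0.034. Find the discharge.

Q = 27.3 m³/s

With bottom width b = 5.26 m and side slope z = 0.43: A = (b + zy)y = (5.26 + 0.43×2.15)×2.15 = 13.3 m²; P = b + 2y√(1+z²) = 5.26 + 2×2.15×1.089 = 9.941 m.
Hydraulic radius R = A/P = 13.3/9.941 = 1.338 m.
Manning's equation: Q = (1/n) A R^(2/3) S^(1/2) = (1/0.034) × 13.3 × 1.338^(2/3) × 0.0033^(1/2) = 27.3 m³/s.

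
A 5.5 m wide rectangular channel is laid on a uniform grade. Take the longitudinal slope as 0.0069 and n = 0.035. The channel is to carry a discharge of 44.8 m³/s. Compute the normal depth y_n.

Manning's equation rearranged: A R^(2/3) = nQ / (1·√S) = 0.035 × 44.8 / (√0.0069) = 18.88.
Trying y = 2.99 m: A R^(2/3) = 20.9 — over.
Trying y = 2.4 m: A R^(2/3) = 15.57 — short.
Trying y = 2.77 m: A R^(2/3) = 18.88 — matches.

y_n = 2.77 m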